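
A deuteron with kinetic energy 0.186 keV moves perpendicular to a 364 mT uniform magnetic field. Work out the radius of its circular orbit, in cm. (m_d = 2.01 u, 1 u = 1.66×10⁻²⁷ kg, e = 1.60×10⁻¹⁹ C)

Convert the energy: K = 0.186 keV = 2.98×10^-17 J.
v = √(2K/m) = √(2·2.98×10^-17/3.34×10^-27) = 1.34×10^5 m/s.
r = mv/(qB) = (3.34×10^-27)(1.34×10^5) / [(1×1.60×10^-19)(0.364)] = 7.65×10^-3 m.

r ≈ 0.765 cm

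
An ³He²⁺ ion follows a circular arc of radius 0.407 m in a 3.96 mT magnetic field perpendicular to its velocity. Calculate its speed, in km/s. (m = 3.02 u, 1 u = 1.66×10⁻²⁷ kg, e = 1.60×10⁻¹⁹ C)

From qvB = mv²/r, v = qBr/m.
v = (2×1.60×10^-19)(3.96×10^-3)(0.407) / (5.01×10^-27) = 1.03×10^5 m/s.

v ≈ 103 km/s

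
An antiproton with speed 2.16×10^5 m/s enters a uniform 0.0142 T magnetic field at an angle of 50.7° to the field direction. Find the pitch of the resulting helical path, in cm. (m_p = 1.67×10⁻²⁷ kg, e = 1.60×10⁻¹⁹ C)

The velocity component along B is v∥ = v cos50.7° = 1.37×10^5 m/s.
The cyclotron period T = 2πm/(qB) = 4.62×10^-6 s is set by m, q, B alone.
Pitch = v∥·T = (1.37×10^5)(4.62×10^-6) = 0.632 m.

pitch ≈ 63.2 cm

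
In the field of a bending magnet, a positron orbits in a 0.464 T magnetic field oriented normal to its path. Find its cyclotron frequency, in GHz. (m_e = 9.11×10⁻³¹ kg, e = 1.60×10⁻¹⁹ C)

f ≈ 13.0 GHz

f = qB/(2πm) = (1×1.60×10^-19)(0.464) / [2π(9.11×10^-31)] = 1.30×10^10 Hz.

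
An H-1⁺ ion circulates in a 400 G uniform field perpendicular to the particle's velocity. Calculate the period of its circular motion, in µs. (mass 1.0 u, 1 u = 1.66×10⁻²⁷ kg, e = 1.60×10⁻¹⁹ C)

The cyclotron period is independent of speed: T = 2πm/(qB).
T = 2π(1.66×10^-27) / [(1×1.60×10^-19)(0.0400)] = 1.63×10^-6 s.

T ≈ 1.63 µs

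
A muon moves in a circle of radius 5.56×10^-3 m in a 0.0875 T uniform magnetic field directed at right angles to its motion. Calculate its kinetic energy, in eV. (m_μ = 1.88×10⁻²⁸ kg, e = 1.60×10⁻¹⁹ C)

v = qBr/m = (1×1.60×10^-19)(0.0875)(5.56×10^-3) / (1.88×10^-28) = 4.14×10^5 m/s.
K = ½mv² = 0.5·(1.88×10^-28)·(4.14×10^5)² = 1.61×10^-17 J = 101 eV.

K ≈ 101 eV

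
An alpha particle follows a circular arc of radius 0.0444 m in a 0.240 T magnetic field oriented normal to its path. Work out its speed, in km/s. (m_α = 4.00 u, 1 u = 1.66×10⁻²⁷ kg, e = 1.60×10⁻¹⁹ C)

From qvB = mv²/r, v = qBr/m.
v = (2×1.60×10^-19)(0.240)(0.0444) / (6.64×10^-27) = 5.14×10^5 m/s.

v ≈ 514 km/s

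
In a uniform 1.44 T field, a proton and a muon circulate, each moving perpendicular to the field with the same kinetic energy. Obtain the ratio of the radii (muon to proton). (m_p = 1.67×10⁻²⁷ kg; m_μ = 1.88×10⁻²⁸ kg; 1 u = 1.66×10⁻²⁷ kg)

r = √(2mK)/(qB) ⇒ at equal K, r ∝ √m/q.
r_{muon}/r_{proton} = 0.336.

ratio ≈ 0.336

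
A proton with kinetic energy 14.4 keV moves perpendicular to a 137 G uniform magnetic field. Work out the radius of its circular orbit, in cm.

Convert the energy: K = 14.4 keV = 2.30×10^-15 J.
v = √(2K/m) = √(2·2.30×10^-15/1.67×10^-27) = 1.66×10^6 m/s.
r = mv/(qB) = (1.67×10^-27)(1.66×10^6) / [(1×1.60×10^-19)(0.0137)] = 1.27 m.

r ≈ 127 cm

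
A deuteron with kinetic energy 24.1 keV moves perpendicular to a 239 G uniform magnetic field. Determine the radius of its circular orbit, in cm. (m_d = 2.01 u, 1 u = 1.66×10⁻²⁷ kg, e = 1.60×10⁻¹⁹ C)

r ≈ 133 cm

Convert the energy: K = 24.1 keV = 3.86×10^-15 J.
v = √(2K/m) = √(2·3.86×10^-15/3.34×10^-27) = 1.52×10^6 m/s.
r = mv/(qB) = (3.34×10^-27)(1.52×10^6) / [(1×1.60×10^-19)(0.0239)] = 1.33 m.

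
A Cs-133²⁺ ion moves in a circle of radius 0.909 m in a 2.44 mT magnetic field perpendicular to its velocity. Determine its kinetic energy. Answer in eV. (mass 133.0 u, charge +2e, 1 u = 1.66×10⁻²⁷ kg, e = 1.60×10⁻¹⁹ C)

v = qBr/m = (2×1.60×10^-19)(2.44×10^-3)(0.909) / (2.21×10^-25) = 3210 m/s.
K = ½mv² = 0.5·(2.21×10^-25)·(3210)² = 1.14×10^-18 J = 7.13 eV.

K ≈ 7.13 eV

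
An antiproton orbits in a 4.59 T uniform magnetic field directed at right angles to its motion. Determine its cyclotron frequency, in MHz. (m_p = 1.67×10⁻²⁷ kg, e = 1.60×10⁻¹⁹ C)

f ≈ 70.0 MHz

f = qB/(2πm) = (1×1.60×10^-19)(4.59) / [2π(1.67×10^-27)] = 7.00×10^7 Hz.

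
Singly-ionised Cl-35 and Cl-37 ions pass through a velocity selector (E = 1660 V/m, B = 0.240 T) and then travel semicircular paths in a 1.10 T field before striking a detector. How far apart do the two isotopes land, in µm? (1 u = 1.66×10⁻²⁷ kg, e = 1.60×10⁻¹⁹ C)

Both emerge at v = E/B₁ = 6920 m/s.
r = mv/(qB₂), so r₁ = 2.283×10^-3 m and r₂ = 2.414×10^-3 m, giving Δr = 1.30×10^-4 m.
After a semicircle each ion lands a diameter 2r from the entry slit, so the separation is 2Δr = 2.61×10^-4 m.

Δd ≈ 261 µm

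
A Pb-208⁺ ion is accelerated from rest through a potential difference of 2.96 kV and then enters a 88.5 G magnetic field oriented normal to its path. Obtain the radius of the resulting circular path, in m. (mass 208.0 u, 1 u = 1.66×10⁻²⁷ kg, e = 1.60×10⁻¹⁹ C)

The kinetic energy gained is K = qV = (1×1.60×10^-19)(2960) = 4.74×10^-16 J.
v = √(2K/m) = 5.24×10^4 m/s.
r = mv/(qB) = (3.45×10^-25)(5.24×10^4) / [(1×1.60×10^-19)(8.85×10^-3)] = 12.8 m.

r ≈ 12.8 m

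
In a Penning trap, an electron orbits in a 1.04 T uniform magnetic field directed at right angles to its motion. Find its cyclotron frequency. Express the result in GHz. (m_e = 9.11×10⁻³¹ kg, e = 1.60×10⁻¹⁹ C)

f ≈ 29.1 GHz

f = qB/(2πm) = (1×1.60×10^-19)(1.04) / [2π(9.11×10^-31)] = 2.91×10^10 Hz.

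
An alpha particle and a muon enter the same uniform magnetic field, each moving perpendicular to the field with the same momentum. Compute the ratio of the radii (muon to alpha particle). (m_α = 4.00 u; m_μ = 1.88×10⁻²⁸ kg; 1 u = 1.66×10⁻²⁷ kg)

r = p/(qB) ⇒ at equal p, r ∝ 1/q.
r_{muon}/r_{alpha particle} = 2.00.

ratio ≈ 2.00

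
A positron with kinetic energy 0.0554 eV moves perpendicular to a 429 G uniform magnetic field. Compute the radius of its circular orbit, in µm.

r ≈ 18.5 µm

Convert the energy: K = 0.0554 eV = 8.86×10^-21 J.
v = √(2K/m) = √(2·8.86×10^-21/9.11×10^-31) = 1.39×10^5 m/s.
r = mv/(qB) = (9.11×10^-31)(1.39×10^5) / [(1×1.60×10^-19)(0.0429)] = 1.85×10^-5 m.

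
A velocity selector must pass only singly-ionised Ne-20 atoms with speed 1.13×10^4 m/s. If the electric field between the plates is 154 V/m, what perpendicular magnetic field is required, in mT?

B ≈ 13.6 mT

qE = qvB ⇒ B = E/v = (154) / (1.13×10^4) = 0.0136 T.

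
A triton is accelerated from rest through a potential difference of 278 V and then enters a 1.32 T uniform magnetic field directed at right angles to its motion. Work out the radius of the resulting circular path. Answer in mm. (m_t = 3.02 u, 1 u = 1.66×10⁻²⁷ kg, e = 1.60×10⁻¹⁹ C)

The kinetic energy gained is K = qV = (1×1.60×10^-19)(278) = 4.45×10^-17 J.
v = √(2K/m) = 1.33×10^5 m/s.
r = mv/(qB) = (5.01×10^-27)(1.33×10^5) / [(1×1.60×10^-19)(1.32)] = 3.16×10^-3 m.

r ≈ 3.16 mm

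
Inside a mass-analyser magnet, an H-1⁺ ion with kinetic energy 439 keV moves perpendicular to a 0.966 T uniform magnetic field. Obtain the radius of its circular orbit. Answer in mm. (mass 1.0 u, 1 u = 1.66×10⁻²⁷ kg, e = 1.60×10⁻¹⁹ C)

r ≈ 98.8 mm

Convert the energy: K = 439 keV = 7.02×10^-14 J.
v = √(2K/m) = √(2·7.02×10^-14/1.66×10^-27) = 9.20×10^6 m/s.
r = mv/(qB) = (1.66×10^-27)(9.20×10^6) / [(1×1.60×10^-19)(0.966)] = 0.0988 m.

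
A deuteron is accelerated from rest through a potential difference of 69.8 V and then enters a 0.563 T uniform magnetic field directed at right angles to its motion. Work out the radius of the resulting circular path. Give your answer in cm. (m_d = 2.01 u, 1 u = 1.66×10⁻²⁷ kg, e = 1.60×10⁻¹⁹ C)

The kinetic energy gained is K = qV = (1×1.60×10^-19)(69.8) = 1.12×10^-17 J.
v = √(2K/m) = 8.18×10^4 m/s.
r = mv/(qB) = (3.34×10^-27)(8.18×10^4) / [(1×1.60×10^-19)(0.563)] = 3.03×10^-3 m.

r ≈ 0.303 cm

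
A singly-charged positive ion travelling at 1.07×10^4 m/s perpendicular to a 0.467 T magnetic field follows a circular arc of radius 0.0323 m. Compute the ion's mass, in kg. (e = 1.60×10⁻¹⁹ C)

qvB = mv²/r ⇒ m = qBr/v.
m = (1×1.60×10^-19)(0.467)(0.0323) / (1.07×10^4) = 2.26×10^-25 kg.

m ≈ 2.26×10^-25 kg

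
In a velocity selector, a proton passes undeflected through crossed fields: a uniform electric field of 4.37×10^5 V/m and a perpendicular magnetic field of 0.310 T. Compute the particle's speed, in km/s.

For zero net force, qE = qvB, so v = E/B.
v = (4.37×10^5) / (0.310) = 1.41×10^6 m/s.

v ≈ 1410 km/s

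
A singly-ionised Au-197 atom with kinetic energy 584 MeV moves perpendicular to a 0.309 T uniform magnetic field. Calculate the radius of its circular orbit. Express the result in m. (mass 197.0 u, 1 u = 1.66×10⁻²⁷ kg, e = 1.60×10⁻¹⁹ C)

r ≈ 158 m

Convert the energy: K = 584 MeV = 9.34×10^-11 J.
v = √(2K/m) = √(2·9.34×10^-11/3.27×10^-25) = 2.39×10^7 m/s.
r = mv/(qB) = (3.27×10^-25)(2.39×10^7) / [(1×1.60×10^-19)(0.309)] = 158 m.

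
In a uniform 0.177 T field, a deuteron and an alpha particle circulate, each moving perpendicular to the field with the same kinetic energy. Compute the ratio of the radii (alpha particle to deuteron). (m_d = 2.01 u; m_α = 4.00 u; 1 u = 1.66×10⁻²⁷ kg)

r = √(2mK)/(qB) ⇒ at equal K, r ∝ √m/q.
r_{alpha particle}/r_{deuteron} = 0.705.

ratio ≈ 0.705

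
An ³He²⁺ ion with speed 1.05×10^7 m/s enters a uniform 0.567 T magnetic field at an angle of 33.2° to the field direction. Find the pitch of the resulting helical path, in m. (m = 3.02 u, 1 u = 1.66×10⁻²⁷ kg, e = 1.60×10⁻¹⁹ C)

The velocity component along B is v∥ = v cos33.2° = 8.79×10^6 m/s.
The cyclotron period T = 2πm/(qB) = 1.74×10^-7 s is set by m, q, B alone.
Pitch = v∥·T = (8.79×10^6)(1.74×10^-7) = 1.53 m.

pitch ≈ 1.53 m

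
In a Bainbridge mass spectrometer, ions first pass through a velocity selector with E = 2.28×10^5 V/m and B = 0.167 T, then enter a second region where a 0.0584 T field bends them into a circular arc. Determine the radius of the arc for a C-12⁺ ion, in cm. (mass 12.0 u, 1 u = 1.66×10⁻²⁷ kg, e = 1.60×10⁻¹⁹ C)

r ≈ 291 cm

The selector passes v = E/B = 2.28×10^5/0.167 = 1.37×10^6 m/s.
In the deflection region, r = mv/(qB₂) = (1.99×10^-26)(1.37×10^6) / [(1×1.60×10^-19)(0.0584)] = 2.91 m.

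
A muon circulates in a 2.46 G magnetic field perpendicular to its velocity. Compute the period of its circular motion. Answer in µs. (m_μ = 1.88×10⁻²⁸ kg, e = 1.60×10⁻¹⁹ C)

T ≈ 30.0 µs

The cyclotron period is independent of speed: T = 2πm/(qB).
T = 2π(1.88×10^-28) / [(1×1.60×10^-19)(2.46×10^-4)] = 3.00×10^-5 s.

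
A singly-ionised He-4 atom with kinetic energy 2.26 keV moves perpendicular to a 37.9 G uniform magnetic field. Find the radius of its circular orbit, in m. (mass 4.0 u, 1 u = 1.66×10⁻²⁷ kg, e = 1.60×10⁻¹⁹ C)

r ≈ 3.61 m

Convert the energy: K = 2.26 keV = 3.62×10^-16 J.
v = √(2K/m) = √(2·3.62×10^-16/6.64×10^-27) = 3.30×10^5 m/s.
r = mv/(qB) = (6.64×10^-27)(3.30×10^5) / [(1×1.60×10^-19)(3.79×10^-3)] = 3.61 m.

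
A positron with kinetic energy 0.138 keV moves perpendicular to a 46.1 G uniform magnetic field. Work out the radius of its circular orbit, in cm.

Convert the energy: K = 0.138 keV = 2.21×10^-17 J.
v = √(2K/m) = √(2·2.21×10^-17/9.11×10^-31) = 6.96×10^6 m/s.
r = mv/(qB) = (9.11×10^-31)(6.96×10^6) / [(1×1.60×10^-19)(4.61×10^-3)] = 8.60×10^-3 m.

r ≈ 0.860 cm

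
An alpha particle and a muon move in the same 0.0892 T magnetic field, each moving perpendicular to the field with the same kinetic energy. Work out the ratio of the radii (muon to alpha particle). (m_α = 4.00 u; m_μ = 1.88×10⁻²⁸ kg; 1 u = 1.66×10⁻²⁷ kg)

ratio ≈ 0.337

r = √(2mK)/(qB) ⇒ at equal K, r ∝ √m/q.
r_{muon}/r_{alpha particle} = 0.337.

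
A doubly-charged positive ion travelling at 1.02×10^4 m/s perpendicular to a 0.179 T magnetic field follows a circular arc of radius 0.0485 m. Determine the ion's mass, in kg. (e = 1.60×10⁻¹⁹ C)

qvB = mv²/r ⇒ m = qBr/v.
m = (2×1.60×10^-19)(0.179)(0.0485) / (1.02×10^4) = 2.72×10^-25 kg.

m ≈ 2.72×10^-25 kg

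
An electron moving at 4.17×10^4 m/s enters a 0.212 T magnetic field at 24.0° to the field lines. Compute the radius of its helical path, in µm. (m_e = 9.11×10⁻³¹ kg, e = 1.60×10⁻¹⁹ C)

r ≈ 0.456 µm

Only the perpendicular component v⊥ = v sin24.0° = 1.70×10^4 m/s is bent by the field.
r = m v⊥ /(qB) = (9.11×10^-31)(1.70×10^4) / [(1×1.60×10^-19)(0.212)] = 4.56×10^-7 m.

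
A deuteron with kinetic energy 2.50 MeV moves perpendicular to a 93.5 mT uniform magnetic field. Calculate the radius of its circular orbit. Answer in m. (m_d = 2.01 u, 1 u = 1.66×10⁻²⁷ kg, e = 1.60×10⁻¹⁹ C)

r ≈ 3.45 m

Convert the energy: K = 2.50 MeV = 4.00×10^-13 J.
v = √(2K/m) = √(2·4.00×10^-13/3.34×10^-27) = 1.55×10^7 m/s.
r = mv/(qB) = (3.34×10^-27)(1.55×10^7) / [(1×1.60×10^-19)(0.0935)] = 3.45 m.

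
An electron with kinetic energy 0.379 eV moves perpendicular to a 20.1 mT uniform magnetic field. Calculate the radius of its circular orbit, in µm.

r ≈ 103 µm

Convert the energy: K = 0.379 eV = 6.06×10^-20 J.
v = √(2K/m) = √(2·6.06×10^-20/9.11×10^-31) = 3.65×10^5 m/s.
r = mv/(qB) = (9.11×10^-31)(3.65×10^5) / [(1×1.60×10^-19)(0.0201)] = 1.03×10^-4 m.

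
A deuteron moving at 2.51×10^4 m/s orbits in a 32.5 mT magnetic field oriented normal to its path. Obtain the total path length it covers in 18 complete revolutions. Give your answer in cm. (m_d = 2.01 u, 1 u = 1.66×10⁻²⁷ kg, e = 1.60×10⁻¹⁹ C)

r = mv/(qB) = 0.0161 m, so one revolution covers 2πr = 0.101 m.
In 18 revolutions: L = 18·2πr = 1.82 m.

L ≈ 182 cm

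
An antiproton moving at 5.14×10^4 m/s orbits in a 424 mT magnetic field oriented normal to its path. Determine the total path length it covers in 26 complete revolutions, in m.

L ≈ 0.207 m

r = mv/(qB) = 1.27×10^-3 m, so one revolution covers 2πr = 7.95×10^-3 m.
In 26 revolutions: L = 26·2πr = 0.207 m.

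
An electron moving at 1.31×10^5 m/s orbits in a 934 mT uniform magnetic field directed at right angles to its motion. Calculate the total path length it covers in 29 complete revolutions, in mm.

L ≈ 0.146 mm

r = mv/(qB) = 7.99×10^-7 m, so one revolution covers 2πr = 5.02×10^-6 m.
In 29 revolutions: L = 29·2πr = 1.46×10^-4 m.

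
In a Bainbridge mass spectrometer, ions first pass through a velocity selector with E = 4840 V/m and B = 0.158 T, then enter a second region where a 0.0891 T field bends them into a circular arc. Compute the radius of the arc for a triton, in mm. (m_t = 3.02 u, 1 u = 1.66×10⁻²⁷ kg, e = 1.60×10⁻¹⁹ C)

r ≈ 10.8 mm

The selector passes v = E/B = 4840/0.158 = 3.06×10^4 m/s.
In the deflection region, r = mv/(qB₂) = (5.01×10^-27)(3.06×10^4) / [(1×1.60×10^-19)(0.0891)] = 0.0108 m.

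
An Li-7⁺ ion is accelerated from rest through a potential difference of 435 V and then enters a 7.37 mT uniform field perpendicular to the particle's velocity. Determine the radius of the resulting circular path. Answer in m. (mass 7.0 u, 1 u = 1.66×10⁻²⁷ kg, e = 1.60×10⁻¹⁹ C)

The kinetic energy gained is K = qV = (1×1.60×10^-19)(435) = 6.96×10^-17 J.
v = √(2K/m) = 1.09×10^5 m/s.
r = mv/(qB) = (1.16×10^-26)(1.09×10^5) / [(1×1.60×10^-19)(7.37×10^-3)] = 1.08 m.

r ≈ 1.08 m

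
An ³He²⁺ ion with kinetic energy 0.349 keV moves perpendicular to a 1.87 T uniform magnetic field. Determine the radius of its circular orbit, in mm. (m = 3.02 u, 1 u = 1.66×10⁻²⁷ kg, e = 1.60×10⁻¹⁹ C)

Convert the energy: K = 0.349 keV = 5.58×10^-17 J.
v = √(2K/m) = √(2·5.58×10^-17/5.01×10^-27) = 1.49×10^5 m/s.
r = mv/(qB) = (5.01×10^-27)(1.49×10^5) / [(2×1.60×10^-19)(1.87)] = 1.25×10^-3 m.

r ≈ 1.25 mm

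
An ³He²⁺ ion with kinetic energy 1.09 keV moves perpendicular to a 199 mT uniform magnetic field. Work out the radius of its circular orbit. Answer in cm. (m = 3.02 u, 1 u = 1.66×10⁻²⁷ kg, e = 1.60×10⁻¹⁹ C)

Convert the energy: K = 1.09 keV = 1.74×10^-16 J.
v = √(2K/m) = √(2·1.74×10^-16/5.01×10^-27) = 2.64×10^5 m/s.
r = mv/(qB) = (5.01×10^-27)(2.64×10^5) / [(2×1.60×10^-19)(0.199)] = 0.0208 m.

r ≈ 2.08 cm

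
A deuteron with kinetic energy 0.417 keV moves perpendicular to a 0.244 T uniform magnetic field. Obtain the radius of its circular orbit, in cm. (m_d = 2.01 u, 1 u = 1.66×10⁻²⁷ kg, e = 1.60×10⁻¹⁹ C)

Convert the energy: K = 0.417 keV = 6.67×10^-17 J.
v = √(2K/m) = √(2·6.67×10^-17/3.34×10^-27) = 2.00×10^5 m/s.
r = mv/(qB) = (3.34×10^-27)(2.00×10^5) / [(1×1.60×10^-19)(0.244)] = 0.0171 m.

r ≈ 1.71 cm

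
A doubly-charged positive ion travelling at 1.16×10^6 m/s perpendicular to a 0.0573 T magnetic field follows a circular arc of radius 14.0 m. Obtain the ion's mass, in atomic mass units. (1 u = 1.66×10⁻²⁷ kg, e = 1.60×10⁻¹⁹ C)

qvB = mv²/r ⇒ m = qBr/v.
m = (2×1.60×10^-19)(0.0573)(14.0) / (1.16×10^6) = 2.21×10^-25 kg = 133 u.

m ≈ 133 u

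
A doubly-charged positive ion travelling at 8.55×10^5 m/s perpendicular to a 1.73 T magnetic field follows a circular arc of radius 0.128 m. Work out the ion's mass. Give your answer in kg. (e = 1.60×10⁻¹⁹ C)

m ≈ 8.29×10^-26 kg

qvB = mv²/r ⇒ m = qBr/v.
m = (2×1.60×10^-19)(1.73)(0.128) / (8.55×10^5) = 8.29×10^-26 kg.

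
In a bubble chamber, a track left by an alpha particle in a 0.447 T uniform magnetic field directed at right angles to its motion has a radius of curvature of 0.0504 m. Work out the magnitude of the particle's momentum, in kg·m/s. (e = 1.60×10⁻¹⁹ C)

p ≈ 7.21×10^-21 kg·m/s

Since qvB = mv²/r, the momentum p = mv = qBr.
p = (2×1.60×10^-19)(0.447)(0.0504) = 7.21×10^-21 kg·m/s.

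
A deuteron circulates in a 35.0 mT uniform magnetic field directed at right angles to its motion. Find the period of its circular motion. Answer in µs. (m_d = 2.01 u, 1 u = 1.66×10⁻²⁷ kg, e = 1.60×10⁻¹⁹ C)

T ≈ 3.74 µs

The cyclotron period is independent of speed: T = 2πm/(qB).
T = 2π(3.34×10^-27) / [(1×1.60×10^-19)(0.0350)] = 3.74×10^-6 s.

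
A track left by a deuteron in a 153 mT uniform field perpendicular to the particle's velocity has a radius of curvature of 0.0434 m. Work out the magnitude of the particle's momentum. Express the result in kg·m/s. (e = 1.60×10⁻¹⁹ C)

Since qvB = mv²/r, the momentum p = mv = qBr.
p = (1×1.60×10^-19)(0.153)(0.0434) = 1.06×10^-21 kg·m/s.

p ≈ 1.06×10^-21 kg·m/s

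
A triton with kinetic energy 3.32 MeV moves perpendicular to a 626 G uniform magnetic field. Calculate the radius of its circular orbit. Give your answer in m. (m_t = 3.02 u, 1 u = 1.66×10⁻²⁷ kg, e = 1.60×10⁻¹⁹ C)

Convert the energy: K = 3.32 MeV = 5.31×10^-13 J.
v = √(2K/m) = √(2·5.31×10^-13/5.01×10^-27) = 1.46×10^7 m/s.
r = mv/(qB) = (5.01×10^-27)(1.46×10^7) / [(1×1.60×10^-19)(0.0626)] = 7.29 m.

r ≈ 7.29 m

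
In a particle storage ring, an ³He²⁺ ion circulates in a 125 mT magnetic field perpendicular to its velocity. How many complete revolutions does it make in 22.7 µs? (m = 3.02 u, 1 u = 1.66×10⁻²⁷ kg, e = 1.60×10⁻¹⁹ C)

T = 2πm/(qB) = 2π(5.0132×10^-27) / [(2×1.60×10^-19)(0.125)] = 7.8747×10^-7 s.
N = t/T = 2.27×10^-5 / 7.8747×10^-7 ≈ 28.83, so 28 complete revolutions.

N = 28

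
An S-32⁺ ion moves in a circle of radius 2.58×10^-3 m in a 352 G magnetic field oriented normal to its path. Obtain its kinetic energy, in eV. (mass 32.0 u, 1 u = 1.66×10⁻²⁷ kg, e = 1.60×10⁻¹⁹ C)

K ≈ 0.0124 eV

v = qBr/m = (1×1.60×10^-19)(0.0352)(2.58×10^-3) / (5.31×10^-26) = 274 m/s.
K = ½mv² = 0.5·(5.31×10^-26)·(274)² = 1.99×10^-21 J = 0.0124 eV.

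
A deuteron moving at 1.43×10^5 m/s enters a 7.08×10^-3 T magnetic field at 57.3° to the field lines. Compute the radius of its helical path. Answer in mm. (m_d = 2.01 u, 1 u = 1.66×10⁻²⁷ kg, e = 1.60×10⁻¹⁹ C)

r ≈ 354 mm

Only the perpendicular component v⊥ = v sin57.3° = 1.20×10^5 m/s is bent by the field.
r = m v⊥ /(qB) = (3.34×10^-27)(1.20×10^5) / [(1×1.60×10^-19)(7.08×10^-3)] = 0.354 m.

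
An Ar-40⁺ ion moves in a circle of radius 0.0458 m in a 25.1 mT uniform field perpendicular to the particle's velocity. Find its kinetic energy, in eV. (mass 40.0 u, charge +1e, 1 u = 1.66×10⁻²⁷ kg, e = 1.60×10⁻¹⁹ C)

v = qBr/m = (1×1.60×10^-19)(0.0251)(0.0458) / (6.64×10^-26) = 2770 m/s.
K = ½mv² = 0.5·(6.64×10^-26)·(2770)² = 2.55×10^-19 J = 1.59 eV.

K ≈ 1.59 eV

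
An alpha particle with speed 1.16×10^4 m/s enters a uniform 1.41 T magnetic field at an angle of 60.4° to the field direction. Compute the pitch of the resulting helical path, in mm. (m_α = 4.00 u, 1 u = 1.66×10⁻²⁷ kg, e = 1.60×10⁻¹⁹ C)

pitch ≈ 0.530 mm

The velocity component along B is v∥ = v cos60.4° = 5730 m/s.
The cyclotron period T = 2πm/(qB) = 9.25×10^-8 s is set by m, q, B alone.
Pitch = v∥·T = (5730)(9.25×10^-8) = 5.30×10^-4 m.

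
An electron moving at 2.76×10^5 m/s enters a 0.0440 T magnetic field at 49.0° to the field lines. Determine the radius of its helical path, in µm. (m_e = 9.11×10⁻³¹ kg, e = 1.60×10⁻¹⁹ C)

r ≈ 27.0 µm

Only the perpendicular component v⊥ = v sin49.0° = 2.08×10^5 m/s is bent by the field.
r = m v⊥ /(qB) = (9.11×10^-31)(2.08×10^5) / [(1×1.60×10^-19)(0.0440)] = 2.70×10^-5 m.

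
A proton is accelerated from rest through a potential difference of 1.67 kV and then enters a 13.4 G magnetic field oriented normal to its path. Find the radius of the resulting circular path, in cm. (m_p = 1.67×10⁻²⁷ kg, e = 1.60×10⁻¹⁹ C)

The kinetic energy gained is K = qV = (1×1.60×10^-19)(1670) = 2.67×10^-16 J.
v = √(2K/m) = 5.66×10^5 m/s.
r = mv/(qB) = (1.67×10^-27)(5.66×10^5) / [(1×1.60×10^-19)(1.34×10^-3)] = 4.41 m.

r ≈ 441 cm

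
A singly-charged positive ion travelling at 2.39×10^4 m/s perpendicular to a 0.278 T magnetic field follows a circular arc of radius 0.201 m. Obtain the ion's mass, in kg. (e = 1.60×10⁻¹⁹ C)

m ≈ 3.74×10^-25 kg

qvB = mv²/r ⇒ m = qBr/v.
m = (1×1.60×10^-19)(0.278)(0.201) / (2.39×10^4) = 3.74×10^-25 kg.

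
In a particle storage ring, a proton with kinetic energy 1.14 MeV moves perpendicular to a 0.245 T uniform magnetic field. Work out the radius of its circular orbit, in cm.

Convert the energy: K = 1.14 MeV = 1.82×10^-13 J.
v = √(2K/m) = √(2·1.82×10^-13/1.67×10^-27) = 1.48×10^7 m/s.
r = mv/(qB) = (1.67×10^-27)(1.48×10^7) / [(1×1.60×10^-19)(0.245)] = 0.630 m.

r ≈ 63.0 cm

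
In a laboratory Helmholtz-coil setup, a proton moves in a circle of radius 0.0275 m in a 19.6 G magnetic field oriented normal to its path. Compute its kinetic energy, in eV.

K ≈ 0.139 eV

v = qBr/m = (1×1.60×10^-19)(1.96×10^-3)(0.0275) / (1.67×10^-27) = 5160 m/s.
K = ½mv² = 0.5·(1.67×10^-27)·(5160)² = 2.23×10^-20 J = 0.139 eV.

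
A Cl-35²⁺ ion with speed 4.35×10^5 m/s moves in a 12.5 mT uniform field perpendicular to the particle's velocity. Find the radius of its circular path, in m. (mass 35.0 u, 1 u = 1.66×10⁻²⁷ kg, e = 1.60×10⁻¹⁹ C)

The magnetic force provides the centripetal force: qvB = mv²/r, so r = mv/(qB).
r = (5.81×10^-26 kg)(4.35×10^5 m/s) / [(2×1.60×10^-19 C)(0.0125 T)] = 6.32 m.

r ≈ 6.32 m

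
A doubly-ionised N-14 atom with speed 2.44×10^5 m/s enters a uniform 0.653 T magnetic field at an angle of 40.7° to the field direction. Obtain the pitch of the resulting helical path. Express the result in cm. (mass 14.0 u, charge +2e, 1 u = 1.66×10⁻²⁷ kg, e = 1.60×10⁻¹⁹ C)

The velocity component along B is v∥ = v cos40.7° = 1.85×10^5 m/s.
The cyclotron period T = 2πm/(qB) = 6.99×10^-7 s is set by m, q, B alone.
Pitch = v∥·T = (1.85×10^5)(6.99×10^-7) = 0.129 m.

pitch ≈ 12.9 cm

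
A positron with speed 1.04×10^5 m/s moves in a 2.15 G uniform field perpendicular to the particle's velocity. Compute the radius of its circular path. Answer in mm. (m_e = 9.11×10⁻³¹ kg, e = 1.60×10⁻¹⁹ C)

The magnetic force provides the centripetal force: qvB = mv²/r, so r = mv/(qB).
r = (9.11×10^-31 kg)(1.04×10^5 m/s) / [(1×1.60×10^-19 C)(2.15×10^-4 T)] = 2.75×10^-3 m.

r ≈ 2.75 mm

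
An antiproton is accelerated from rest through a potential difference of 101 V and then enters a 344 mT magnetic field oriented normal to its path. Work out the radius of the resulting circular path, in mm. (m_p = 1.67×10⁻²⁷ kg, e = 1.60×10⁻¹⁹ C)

The kinetic energy gained is K = qV = (1×1.60×10^-19)(101) = 1.62×10^-17 J.
v = √(2K/m) = 1.39×10^5 m/s.
r = mv/(qB) = (1.67×10^-27)(1.39×10^5) / [(1×1.60×10^-19)(0.344)] = 4.22×10^-3 m.

r ≈ 4.22 mm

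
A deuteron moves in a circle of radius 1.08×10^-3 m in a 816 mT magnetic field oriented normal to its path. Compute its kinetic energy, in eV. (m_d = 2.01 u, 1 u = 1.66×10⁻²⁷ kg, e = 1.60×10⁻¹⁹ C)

K ≈ 18.6 eV

v = qBr/m = (1×1.60×10^-19)(0.816)(1.08×10^-3) / (3.34×10^-27) = 4.23×10^4 m/s.
K = ½mv² = 0.5·(3.34×10^-27)·(4.23×10^4)² = 2.98×10^-18 J = 18.6 eV.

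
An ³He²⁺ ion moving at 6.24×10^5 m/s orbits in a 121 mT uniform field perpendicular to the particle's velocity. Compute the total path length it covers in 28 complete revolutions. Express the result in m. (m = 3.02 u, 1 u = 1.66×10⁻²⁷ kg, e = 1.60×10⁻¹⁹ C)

L ≈ 14.2 m

r = mv/(qB) = 0.0808 m, so one revolution covers 2πr = 0.508 m.
In 28 revolutions: L = 28·2πr = 14.2 m.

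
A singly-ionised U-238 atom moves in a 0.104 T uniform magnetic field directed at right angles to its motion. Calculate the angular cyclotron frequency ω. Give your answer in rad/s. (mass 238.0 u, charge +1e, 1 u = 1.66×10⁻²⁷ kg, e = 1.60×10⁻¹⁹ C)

ω = qB/m = (1×1.60×10^-19)(0.104) / (3.95×10^-25) = 4.21×10^4 rad/s.

ω ≈ 4.21×10^4 rad/s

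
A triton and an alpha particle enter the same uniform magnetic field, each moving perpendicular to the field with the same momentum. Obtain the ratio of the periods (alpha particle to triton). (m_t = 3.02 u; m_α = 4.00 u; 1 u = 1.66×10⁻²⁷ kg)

ratio ≈ 0.662

T = 2πm/(qB) is independent of speed, so T₂/T₁ = (m₂/q₂)/(m₁/q₁).
T_{alpha particle}/T_{triton} = (6.64×10^-27/2e) / (5.01×10^-27/1e) = 0.662.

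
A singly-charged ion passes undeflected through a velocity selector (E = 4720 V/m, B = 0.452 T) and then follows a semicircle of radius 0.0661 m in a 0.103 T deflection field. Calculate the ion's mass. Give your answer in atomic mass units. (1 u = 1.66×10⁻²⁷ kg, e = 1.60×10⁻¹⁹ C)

v = E/B₁ = 1.04×10^4 m/s.
From r = mv/(qB₂), m = qB₂r/v = (1×1.60×10^-19)(0.103)(0.0661) / (1.04×10^4) = 1.04×10^-25 kg.
In atomic mass units: m = 1.04×10^-25 / 1.66×10^-27 = 62.8 u.

m ≈ 62.8 u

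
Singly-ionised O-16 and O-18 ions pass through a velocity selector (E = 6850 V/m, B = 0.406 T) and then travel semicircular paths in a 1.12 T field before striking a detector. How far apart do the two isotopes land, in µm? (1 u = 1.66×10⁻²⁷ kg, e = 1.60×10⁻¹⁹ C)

Δd ≈ 625 µm

Both emerge at v = E/B₁ = 1.69×10^4 m/s.
r = mv/(qB₂), so r₁ = 2.501×10^-3 m and r₂ = 2.813×10^-3 m, giving Δr = 3.13×10^-4 m.
After a semicircle each ion lands a diameter 2r from the entry slit, so the separation is 2Δr = 6.25×10^-4 m.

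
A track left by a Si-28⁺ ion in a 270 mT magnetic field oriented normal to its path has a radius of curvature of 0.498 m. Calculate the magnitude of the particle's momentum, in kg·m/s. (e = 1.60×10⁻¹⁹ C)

p ≈ 2.15×10^-20 kg·m/s

Since qvB = mv²/r, the momentum p = mv = qBr.
p = (1×1.60×10^-19)(0.270)(0.498) = 2.15×10^-20 kg·m/s.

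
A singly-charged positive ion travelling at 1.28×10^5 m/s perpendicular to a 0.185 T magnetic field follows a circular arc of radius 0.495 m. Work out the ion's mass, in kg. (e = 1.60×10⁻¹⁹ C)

m ≈ 1.14×10^-25 kg

qvB = mv²/r ⇒ m = qBr/v.
m = (1×1.60×10^-19)(0.185)(0.495) / (1.28×10^5) = 1.14×10^-25 kg.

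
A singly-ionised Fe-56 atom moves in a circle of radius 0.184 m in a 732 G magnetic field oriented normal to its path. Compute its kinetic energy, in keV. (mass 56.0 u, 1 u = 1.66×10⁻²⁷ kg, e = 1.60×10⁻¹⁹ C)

K ≈ 0.156 keV

v = qBr/m = (1×1.60×10^-19)(0.0732)(0.184) / (9.30×10^-26) = 2.32×10^4 m/s.
K = ½mv² = 0.5·(9.30×10^-26)·(2.32×10^4)² = 2.50×10^-17 J = 0.156 keV.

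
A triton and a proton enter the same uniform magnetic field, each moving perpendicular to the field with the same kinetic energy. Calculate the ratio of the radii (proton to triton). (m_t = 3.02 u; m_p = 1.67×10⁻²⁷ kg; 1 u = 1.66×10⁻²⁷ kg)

r = √(2mK)/(qB) ⇒ at equal K, r ∝ √m/q.
r_{proton}/r_{triton} = 0.577.

ratio ≈ 0.577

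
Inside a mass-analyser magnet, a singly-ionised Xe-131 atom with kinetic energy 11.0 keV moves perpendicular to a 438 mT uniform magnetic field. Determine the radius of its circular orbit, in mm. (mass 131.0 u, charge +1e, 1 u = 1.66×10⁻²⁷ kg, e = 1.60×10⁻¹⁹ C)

Convert the energy: K = 11.0 keV = 1.76×10^-15 J.
v = √(2K/m) = √(2·1.76×10^-15/2.17×10^-25) = 1.27×10^5 m/s.
r = mv/(qB) = (2.17×10^-25)(1.27×10^5) / [(1×1.60×10^-19)(0.438)] = 0.395 m.

r ≈ 395 mm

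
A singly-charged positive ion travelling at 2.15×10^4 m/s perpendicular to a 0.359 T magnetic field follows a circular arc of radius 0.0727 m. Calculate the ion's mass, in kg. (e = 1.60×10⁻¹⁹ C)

m ≈ 1.94×10^-25 kg

qvB = mv²/r ⇒ m = qBr/v.
m = (1×1.60×10^-19)(0.359)(0.0727) / (2.15×10^4) = 1.94×10^-25 kg.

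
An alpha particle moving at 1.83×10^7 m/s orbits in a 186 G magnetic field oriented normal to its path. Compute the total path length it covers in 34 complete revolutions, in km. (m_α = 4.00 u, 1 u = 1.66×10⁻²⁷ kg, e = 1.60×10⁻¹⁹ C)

L ≈ 4.36 km

r = mv/(qB) = 20.4 m, so one revolution covers 2πr = 128 m.
In 34 revolutions: L = 34·2πr = 4360 m.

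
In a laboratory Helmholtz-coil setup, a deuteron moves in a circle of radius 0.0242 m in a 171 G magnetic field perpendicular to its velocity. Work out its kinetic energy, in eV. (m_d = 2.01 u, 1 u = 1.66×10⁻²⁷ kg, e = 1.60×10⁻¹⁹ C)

v = qBr/m = (1×1.60×10^-19)(0.0171)(0.0242) / (3.34×10^-27) = 1.98×10^4 m/s.
K = ½mv² = 0.5·(3.34×10^-27)·(1.98×10^4)² = 6.57×10^-19 J = 4.11 eV.

K ≈ 4.11 eV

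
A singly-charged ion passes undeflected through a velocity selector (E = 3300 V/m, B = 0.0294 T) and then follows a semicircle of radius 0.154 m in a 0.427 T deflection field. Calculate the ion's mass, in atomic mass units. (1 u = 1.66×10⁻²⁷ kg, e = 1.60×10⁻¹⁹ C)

v = E/B₁ = 1.12×10^5 m/s.
From r = mv/(qB₂), m = qB₂r/v = (1×1.60×10^-19)(0.427)(0.154) / (1.12×10^5) = 9.37×10^-26 kg.
In atomic mass units: m = 9.37×10^-26 / 1.66×10^-27 = 56.5 u.

m ≈ 56.5 u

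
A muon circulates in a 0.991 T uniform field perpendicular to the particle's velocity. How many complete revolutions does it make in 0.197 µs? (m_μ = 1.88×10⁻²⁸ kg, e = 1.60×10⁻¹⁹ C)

N = 26

T = 2πm/(qB) = 2π(1.88×10^-28) / [(1×1.60×10^-19)(0.991)] = 7.4498×10^-9 s.
N = t/T = 1.97×10^-7 / 7.4498×10^-9 ≈ 26.44, so 26 complete revolutions.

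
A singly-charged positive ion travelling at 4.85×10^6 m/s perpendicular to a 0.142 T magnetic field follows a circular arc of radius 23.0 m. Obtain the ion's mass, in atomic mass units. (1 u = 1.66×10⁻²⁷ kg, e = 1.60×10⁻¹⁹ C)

m ≈ 64.9 u

qvB = mv²/r ⇒ m = qBr/v.
m = (1×1.60×10^-19)(0.142)(23.0) / (4.85×10^6) = 1.08×10^-25 kg = 64.9 u.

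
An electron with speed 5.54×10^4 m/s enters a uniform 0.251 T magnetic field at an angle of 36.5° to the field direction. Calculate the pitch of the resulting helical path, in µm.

pitch ≈ 6.35 µm

The velocity component along B is v∥ = v cos36.5° = 4.45×10^4 m/s.
The cyclotron period T = 2πm/(qB) = 1.43×10^-10 s is set by m, q, B alone.
Pitch = v∥·T = (4.45×10^4)(1.43×10^-10) = 6.35×10^-6 m.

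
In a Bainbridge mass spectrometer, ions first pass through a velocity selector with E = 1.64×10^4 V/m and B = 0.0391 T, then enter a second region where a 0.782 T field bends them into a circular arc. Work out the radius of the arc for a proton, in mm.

r ≈ 5.60 mm

The selector passes v = E/B = 1.64×10^4/0.0391 = 4.19×10^5 m/s.
In the deflection region, r = mv/(qB₂) = (1.67×10^-27)(4.19×10^5) / [(1×1.60×10^-19)(0.782)] = 5.60×10^-3 m.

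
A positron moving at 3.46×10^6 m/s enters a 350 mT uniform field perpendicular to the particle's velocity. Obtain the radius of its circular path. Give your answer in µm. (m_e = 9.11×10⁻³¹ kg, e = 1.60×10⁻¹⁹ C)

r ≈ 56.3 µm

The magnetic force provides the centripetal force: qvB = mv²/r, so r = mv/(qB).
r = (9.11×10^-31 kg)(3.46×10^6 m/s) / [(1×1.60×10^-19 C)(0.350 T)] = 5.63×10^-5 m.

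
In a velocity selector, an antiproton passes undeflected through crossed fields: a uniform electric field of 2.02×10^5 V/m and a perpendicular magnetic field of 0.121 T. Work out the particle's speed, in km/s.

For zero net force, qE = qvB, so v = E/B.
v = (2.02×10^5) / (0.121) = 1.67×10^6 m/s.

v ≈ 1670 km/s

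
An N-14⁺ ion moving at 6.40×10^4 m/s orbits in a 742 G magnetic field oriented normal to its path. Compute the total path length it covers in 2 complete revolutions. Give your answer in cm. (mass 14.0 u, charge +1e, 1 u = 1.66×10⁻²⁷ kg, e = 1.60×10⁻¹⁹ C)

L ≈ 157 cm

r = mv/(qB) = 0.125 m, so one revolution covers 2πr = 0.787 m.
In 2 revolutions: L = 2·2πr = 1.57 m.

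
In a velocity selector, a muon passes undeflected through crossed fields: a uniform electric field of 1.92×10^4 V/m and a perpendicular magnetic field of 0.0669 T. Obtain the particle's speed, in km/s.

For zero net force, qE = qvB, so v = E/B.
v = (1.92×10^4) / (0.0669) = 2.87×10^5 m/s.

v ≈ 287 km/s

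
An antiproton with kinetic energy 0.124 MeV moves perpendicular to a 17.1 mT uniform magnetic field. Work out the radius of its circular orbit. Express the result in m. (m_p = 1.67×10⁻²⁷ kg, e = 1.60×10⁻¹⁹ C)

r ≈ 2.98 m

Convert the energy: K = 0.124 MeV = 1.98×10^-14 J.
v = √(2K/m) = √(2·1.98×10^-14/1.67×10^-27) = 4.87×10^6 m/s.
r = mv/(qB) = (1.67×10^-27)(4.87×10^6) / [(1×1.60×10^-19)(0.0171)] = 2.98 m.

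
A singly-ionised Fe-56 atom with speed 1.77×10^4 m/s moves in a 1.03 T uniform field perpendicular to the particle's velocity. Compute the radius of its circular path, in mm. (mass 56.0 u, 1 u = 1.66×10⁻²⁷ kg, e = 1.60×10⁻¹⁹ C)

The magnetic force provides the centripetal force: qvB = mv²/r, so r = mv/(qB).
r = (9.30×10^-26 kg)(1.77×10^4 m/s) / [(1×1.60×10^-19 C)(1.03 T)] = 9.98×10^-3 m.

r ≈ 9.98 mm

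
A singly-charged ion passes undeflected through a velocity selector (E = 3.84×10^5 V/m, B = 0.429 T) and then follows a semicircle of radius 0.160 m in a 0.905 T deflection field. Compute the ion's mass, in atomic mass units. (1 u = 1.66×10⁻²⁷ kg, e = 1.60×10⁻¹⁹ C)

v = E/B₁ = 8.95×10^5 m/s.
From r = mv/(qB₂), m = qB₂r/v = (1×1.60×10^-19)(0.905)(0.160) / (8.95×10^5) = 2.59×10^-26 kg.
In atomic mass units: m = 2.59×10^-26 / 1.66×10^-27 = 15.6 u.

m ≈ 15.6 u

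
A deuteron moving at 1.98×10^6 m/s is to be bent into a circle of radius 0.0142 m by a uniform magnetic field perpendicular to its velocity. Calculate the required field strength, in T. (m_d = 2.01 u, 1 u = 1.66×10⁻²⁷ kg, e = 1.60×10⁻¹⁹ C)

qvB = mv²/r gives B = mv/(qr).
B = (3.34×10^-27)(1.98×10^6) / [(1×1.60×10^-19)(0.0142)] = 2.91 T.

B ≈ 2.91 T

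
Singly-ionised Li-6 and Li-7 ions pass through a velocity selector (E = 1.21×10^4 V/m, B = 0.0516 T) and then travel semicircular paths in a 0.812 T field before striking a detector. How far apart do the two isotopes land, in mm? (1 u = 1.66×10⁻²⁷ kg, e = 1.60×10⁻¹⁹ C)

Δd ≈ 5.99 mm

Both emerge at v = E/B₁ = 2.34×10^5 m/s.
r = mv/(qB₂), so r₁ = 0.01798 m and r₂ = 0.02097 m, giving Δr = 3.00×10^-3 m.
After a semicircle each ion lands a diameter 2r from the entry slit, so the separation is 2Δr = 5.99×10^-3 m.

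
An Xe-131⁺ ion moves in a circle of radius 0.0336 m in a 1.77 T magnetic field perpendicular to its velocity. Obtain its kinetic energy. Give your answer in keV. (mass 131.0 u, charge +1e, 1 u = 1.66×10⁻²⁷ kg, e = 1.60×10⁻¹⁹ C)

K ≈ 1.30 keV

v = qBr/m = (1×1.60×10^-19)(1.77)(0.0336) / (2.17×10^-25) = 4.38×10^4 m/s.
K = ½mv² = 0.5·(2.17×10^-25)·(4.38×10^4)² = 2.08×10^-16 J = 1.30 keV.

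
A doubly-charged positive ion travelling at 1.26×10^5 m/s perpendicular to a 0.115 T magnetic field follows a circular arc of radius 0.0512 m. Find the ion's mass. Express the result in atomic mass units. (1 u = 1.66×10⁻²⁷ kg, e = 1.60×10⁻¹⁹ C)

m ≈ 9.01 u

qvB = mv²/r ⇒ m = qBr/v.
m = (2×1.60×10^-19)(0.115)(0.0512) / (1.26×10^5) = 1.50×10^-26 kg = 9.01 u.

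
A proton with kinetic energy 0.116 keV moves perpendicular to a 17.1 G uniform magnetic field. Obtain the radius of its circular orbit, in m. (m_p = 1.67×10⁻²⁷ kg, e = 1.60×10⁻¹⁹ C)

Convert the energy: K = 0.116 keV = 1.86×10^-17 J.
v = √(2K/m) = √(2·1.86×10^-17/1.67×10^-27) = 1.49×10^5 m/s.
r = mv/(qB) = (1.67×10^-27)(1.49×10^5) / [(1×1.60×10^-19)(1.71×10^-3)] = 0.910 m.

r ≈ 0.910 m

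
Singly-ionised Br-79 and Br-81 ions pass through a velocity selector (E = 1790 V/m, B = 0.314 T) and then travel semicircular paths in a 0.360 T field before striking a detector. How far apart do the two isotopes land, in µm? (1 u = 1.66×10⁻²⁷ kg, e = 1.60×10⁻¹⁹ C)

Δd ≈ 657 µm

Both emerge at v = E/B₁ = 5700 m/s.
r = mv/(qB₂), so r₁ = 0.012979 m and r₂ = 0.013307 m, giving Δr = 3.29×10^-4 m.
After a semicircle each ion lands a diameter 2r from the entry slit, so the separation is 2Δr = 6.57×10^-4 m.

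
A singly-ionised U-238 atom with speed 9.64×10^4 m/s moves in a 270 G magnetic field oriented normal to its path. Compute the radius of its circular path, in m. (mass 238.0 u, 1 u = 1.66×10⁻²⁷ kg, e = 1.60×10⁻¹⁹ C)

r ≈ 8.82 m

The magnetic force provides the centripetal force: qvB = mv²/r, so r = mv/(qB).
r = (3.95×10^-25 kg)(9.64×10^4 m/s) / [(1×1.60×10^-19 C)(0.0270 T)] = 8.82 m.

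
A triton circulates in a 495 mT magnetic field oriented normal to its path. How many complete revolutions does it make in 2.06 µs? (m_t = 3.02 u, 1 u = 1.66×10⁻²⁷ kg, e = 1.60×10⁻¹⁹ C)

N = 5

T = 2πm/(qB) = 2π(5.0132×10^-27) / [(1×1.60×10^-19)(0.495)] = 3.9771×10^-7 s.
N = t/T = 2.06×10^-6 / 3.9771×10^-7 ≈ 5.18, so 5 complete revolutions.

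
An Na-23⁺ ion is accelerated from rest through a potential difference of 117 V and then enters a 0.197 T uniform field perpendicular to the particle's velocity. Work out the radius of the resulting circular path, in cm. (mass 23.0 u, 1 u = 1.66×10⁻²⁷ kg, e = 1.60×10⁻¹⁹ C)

r ≈ 3.79 cm

The kinetic energy gained is K = qV = (1×1.60×10^-19)(117) = 1.87×10^-17 J.
v = √(2K/m) = 3.13×10^4 m/s.
r = mv/(qB) = (3.82×10^-26)(3.13×10^4) / [(1×1.60×10^-19)(0.197)] = 0.0379 m.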